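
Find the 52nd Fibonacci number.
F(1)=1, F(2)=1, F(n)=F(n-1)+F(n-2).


Fibonacci sequence: 1, 1, 2, 3, 5, 8, 13, 21, 34, 55, 89, ...
F(52) = 32951280099

F(52) = 32951280099


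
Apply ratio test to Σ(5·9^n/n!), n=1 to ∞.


aₙ = 5·9^n/n!
a_{n+1}/aₙ = 9^(n+1)/(n+1)! × n!/9^n  (constant 5 cancels)
= 9/(n+1)
L = lim(n→∞) 9/(n+1) = 0
L < 1 → series CONVERGES

Converges (ratio test: L = 0 < 1)


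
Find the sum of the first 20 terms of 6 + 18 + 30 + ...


aₙ = 6 + (20-1)×12 = 234
Sₙ = n(a₁+aₙ)/2 = 20×(6+234)/2
= 20×240/2 = 2400

S_20 = 2400


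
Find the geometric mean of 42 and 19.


GM = √(42×19) = √798 = 28.2489

GM = 28.2489


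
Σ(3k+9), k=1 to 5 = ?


Σ(3k+9) = 3·Σk + 9·n
= 3·15 + 9·5
= 45 + 45 = 90

Σ = 90


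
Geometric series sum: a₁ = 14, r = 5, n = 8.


Sₙ = 14×(5^8 - 1)/(5 - 1)
= 14×(390625 - 1)/4
= 14×390624/4
= 1367184

S_8 = 1367184


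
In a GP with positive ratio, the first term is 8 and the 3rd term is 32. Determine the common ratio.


r^(n-1) = aₙ/a₁
r^2 = 32/8 = 4
r = 4^(1/2)
= ±2; taking r > 0 gives r = 2

r = 2


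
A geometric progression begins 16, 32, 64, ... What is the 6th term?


aₙ = a₁·r^(n-1)
= 16×2^5
= 16×32
= 512

a_6 = 512


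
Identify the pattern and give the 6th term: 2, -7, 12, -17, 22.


Pattern: alternating sign, magnitude arithmetic (d=5)
Terms: 2, -7, 12, -17, 22
Next term = -27

Next term = -27


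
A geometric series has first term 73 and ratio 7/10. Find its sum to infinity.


S∞ = a₁/(1-r) = 73/(1 - 7/10)
= 73/(3/10)
= 730/3

S∞ = 730/3


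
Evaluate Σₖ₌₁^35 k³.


n(n+1)/2 = 35×36/2 = 630
Σk³ = 630² = 396900

Σk³ = 396900


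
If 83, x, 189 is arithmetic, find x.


AM = (83 + 189)/2 = 272/2 = 136

AM = 136


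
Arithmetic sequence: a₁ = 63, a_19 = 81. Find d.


d = (aₙ - a₁)/(n-1)
= (81 - 63)/(19-1)
= 18/18 = 1

d = 1


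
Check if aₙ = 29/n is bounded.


a₁ = 29, a₂ = 29/2, a₃ = 29/3, ...
0 < aₙ ≤ 29 for all n ≥ 1
Lower bound: 0, Upper bound: 29
The sequence IS bounded

Bounded (0 < aₙ ≤ 29)


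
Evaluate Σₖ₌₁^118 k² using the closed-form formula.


n = 118
n(n+1)(2n+1)/6 = 118×119×237/6
= 3327954/6 = 554659

Σk² = 554659


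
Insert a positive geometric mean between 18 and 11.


GM = √(18×11) = √198 = 14.0712

GM = 14.0712


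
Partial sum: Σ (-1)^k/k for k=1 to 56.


S = -1 + 1/2 - 1/3 + 1/4 - 1/5 + 1/6 - 1/7 + 1/8 ± ...
= -0.6843
(Full series converges to -ln(2) ≈ -0.6931)

S_56 = -0.6843


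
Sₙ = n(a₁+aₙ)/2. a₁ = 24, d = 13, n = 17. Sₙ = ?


aₙ = 24 + (17-1)×13 = 232
Sₙ = n(a₁+aₙ)/2 = 17×(24+232)/2
= 17×256/2 = 2176

S_17 = 2176


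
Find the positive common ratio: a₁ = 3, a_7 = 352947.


r^(n-1) = aₙ/a₁
r^6 = 352947/3 = 117649
r = 117649^(1/6)
= ±7; taking r > 0 gives r = 7

r = 7


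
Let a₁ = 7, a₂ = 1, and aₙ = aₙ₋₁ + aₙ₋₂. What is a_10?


Computing iteratively: 7, 1, 8, 9, 17, 26, 43, 69, 112, 181
a_10 = 181

a_10 = 181


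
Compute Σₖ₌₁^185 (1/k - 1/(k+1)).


Telescoping: adjacent terms cancel.
= 1/1 - 1/186
= 1 - 1/186 = 185/186

Sum = 185/186


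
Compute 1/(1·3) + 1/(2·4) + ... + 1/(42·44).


1/(k(k+2)) = (1/2)·(1/k - 1/(k+2)) (partial fractions)
Telescoping: Σ = (1/2)·(1 + 1/2 - 1/43 - 1/44) = 2751/3784

Sum = 2751/3784


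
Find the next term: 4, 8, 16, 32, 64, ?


Pattern: powers of 2: 2ⁿ
Terms: 4, 8, 16, 32, 64
Next term = 128

Next term = 128


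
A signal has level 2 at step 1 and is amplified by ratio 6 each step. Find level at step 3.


aₙ = a₁·r^(n-1)
= 2×6^2
= 2×36
= 72

a_3 = 72


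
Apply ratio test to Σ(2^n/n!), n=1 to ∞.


aₙ = 2^n/n!
a_{n+1}/aₙ = 2^(n+1)/(n+1)! × n!/2^n
= 2/(n+1)
L = lim(n→∞) 2/(n+1) = 0
L < 1 → series CONVERGES

Converges (ratio test: L = 0 < 1)


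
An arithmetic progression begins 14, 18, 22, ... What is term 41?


aₙ = a₁ + (n-1)d
= 14 + (41-1)×4
= 14 + 160
= 174

a_41 = 174


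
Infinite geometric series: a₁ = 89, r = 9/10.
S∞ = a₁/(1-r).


S∞ = a₁/(1-r) = 89/(1 - 9/10)
= 89/(1/10)
= 890

S∞ = 890


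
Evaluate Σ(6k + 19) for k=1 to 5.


Σ(6k+19) = 6·Σk + 19·n
= 6·15 + 19·5
= 90 + 95 = 185

Σ = 185


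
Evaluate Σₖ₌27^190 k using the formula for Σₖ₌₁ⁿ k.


Σₖ₌27^190 k = Σₖ₌₁^190 k − Σₖ₌₁^26 k
= 190·191/2 − 26·27/2
= 18145 − 351 = 17794

Σk = 17794


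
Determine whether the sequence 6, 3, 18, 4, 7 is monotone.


Differences: -3, 15, -14, 3
Difference at position 2 is +15 (> 0) but position 1 is -3 (< 0) — sequence both rises and falls
→ NOT monotonic

Not monotonic


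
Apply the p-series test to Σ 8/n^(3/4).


p-series test: Σ c/n^p converges if p > 1, diverges if p ≤ 1 (constant c > 0 doesn't affect convergence).
p = 3/4
3/4 ≤ 1 → DIVERGES

Diverges (p = 3/4 ≤ 1)


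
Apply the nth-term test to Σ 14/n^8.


lim(n→∞) 14/n^8 = 0
lim aₙ = 0 → nth-term test is INCONCLUSIVE
(Need other tests; this is actually a convergent p-series with p=8 > 1)

Inconclusive (lim aₙ = 0; need another test)


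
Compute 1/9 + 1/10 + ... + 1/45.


Σₖ₌9^45 1/k = 1/9 + 1/10 + 1/11 + ... + 1/45
= 15797506267624526569/9419588158802421600
≈ 1.6771

Sum = 15797506267624526569/9419588158802421600 ≈ 1.6771


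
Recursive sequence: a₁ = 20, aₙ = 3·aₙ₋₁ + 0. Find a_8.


Computing step by step:
a_1 = 20
a_2 = 60
a_3 = 180
a_4 = 540
a_5 = 1620
a_6 = 4860
a_7 = 14580
a_8 = 43740


a_8 = 43740


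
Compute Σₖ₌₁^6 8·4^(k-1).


Sₙ = 8×(4^6 - 1)/(4 - 1)
= 8×(4096 - 1)/3
= 8×4095/3
= 10920

S_6 = 10920


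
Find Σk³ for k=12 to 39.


Σₖ₌12^39 k³ = [39·40/2]² − [11·12/2]²
= 608400 − 4356 = 604044

Σk³ = 604044


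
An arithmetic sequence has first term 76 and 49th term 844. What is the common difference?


d = (aₙ - a₁)/(n-1)
= (844 - 76)/(49-1)
= 768/48 = 16

d = 16


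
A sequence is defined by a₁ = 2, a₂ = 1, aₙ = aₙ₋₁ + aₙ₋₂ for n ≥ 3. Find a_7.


Computing iteratively: 2, 1, 3, 4, 7, 11, 18
a_7 = 18

a_7 = 18


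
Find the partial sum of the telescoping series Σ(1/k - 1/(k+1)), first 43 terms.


Telescoping: adjacent terms cancel.
= 1/1 - 1/44
= 1 - 1/44 = 43/44

Sum = 43/44


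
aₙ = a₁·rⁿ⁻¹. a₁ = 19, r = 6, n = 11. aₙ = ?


aₙ = a₁·r^(n-1)
= 19×6^10
= 19×60466176
= 1148857344

a_11 = 1148857344


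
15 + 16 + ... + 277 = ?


Σₖ₌15^277 k = Σₖ₌₁^277 k − Σₖ₌₁^14 k
= 277·278/2 − 14·15/2
= 38503 − 105 = 38398

Σk = 38398


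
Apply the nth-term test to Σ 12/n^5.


lim(n→∞) 12/n^5 = 0
lim aₙ = 0 → nth-term test is INCONCLUSIVE
(Need other tests; this is actually a convergent p-series with p=5 > 1)

Inconclusive (lim aₙ = 0; need another test)


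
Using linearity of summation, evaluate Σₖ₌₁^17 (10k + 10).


Σ(10k+10) = 10·Σk + 10·n
= 10·153 + 10·17
= 1530 + 170 = 1700

Σ = 1700


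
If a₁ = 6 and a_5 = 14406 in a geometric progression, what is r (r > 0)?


r^(n-1) = aₙ/a₁
r^4 = 14406/6 = 2401
r = 2401^(1/4)
= ±7; taking r > 0 gives r = 7

r = 7


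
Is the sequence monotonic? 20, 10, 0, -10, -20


Differences: -10, -10, -10, -10
All differences < 0 → strictly DECREASING

Monotonically decreasing


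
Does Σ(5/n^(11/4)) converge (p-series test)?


p-series test: Σ c/n^p converges if p > 1, diverges if p ≤ 1 (constant c > 0 doesn't affect convergence).
p = 11/4
11/4 > 1 → CONVERGES

Converges (p = 11/4 > 1)


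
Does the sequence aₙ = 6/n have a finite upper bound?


a₁ = 6, a₂ = 6/2, a₃ = 6/3, ...
0 < aₙ ≤ 6 for all n ≥ 1
Lower bound: 0, Upper bound: 6
The sequence IS bounded

Bounded (0 < aₙ ≤ 6)


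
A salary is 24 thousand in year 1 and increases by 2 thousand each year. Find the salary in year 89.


aₙ = a₁ + (n-1)d
= 24 + (89-1)×2
= 24 + 176
= 200

a_89 = 200


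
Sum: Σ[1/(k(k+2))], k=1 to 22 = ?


1/(k(k+2)) = (1/2)·(1/k - 1/(k+2)) (partial fractions)
Telescoping: Σ = (1/2)·(1 + 1/2 - 1/23 - 1/24) = 781/1104

Sum = 781/1104


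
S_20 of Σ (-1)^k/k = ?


S = -1 + 1/2 - 1/3 + 1/4 - 1/5 + 1/6 - 1/7 + 1/8 ± ...
= -0.6688
(Full series converges to -ln(2) ≈ -0.6931)

S_20 = -0.6688


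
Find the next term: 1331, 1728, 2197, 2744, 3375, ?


Pattern: perfect cubes: n³
Terms: 1331, 1728, 2197, 2744, 3375
Next term = 4096

Next term = 4096


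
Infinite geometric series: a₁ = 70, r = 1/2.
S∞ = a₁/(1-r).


S∞ = a₁/(1-r) = 70/(1 - 1/2)
= 70/(1/2)
= 140

S∞ = 140


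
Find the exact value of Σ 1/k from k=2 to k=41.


Σₖ₌2^41 1/k = 1/2 + 1/3 + 1/4 + ... + 1/41
= 65776471966898333/19914562703599200
≈ 3.3029

Sum = 65776471966898333/19914562703599200 ≈ 3.3029


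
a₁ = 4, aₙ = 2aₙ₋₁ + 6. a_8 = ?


Computing step by step:
a_1 = 4
a_2 = 14
a_3 = 34
a_4 = 74
a_5 = 154
a_6 = 314
a_7 = 634
a_8 = 1274


a_8 = 1274


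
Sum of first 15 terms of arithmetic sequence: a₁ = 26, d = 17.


aₙ = 26 + (15-1)×17 = 264
Sₙ = n(a₁+aₙ)/2 = 15×(26+264)/2
= 15×290/2 = 2175

S_15 = 2175


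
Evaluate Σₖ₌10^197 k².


Σₖ₌10^197 k² = Σₖ₌₁^197 k² − Σₖ₌₁^9 k²
= 197·198·395/6 − 9·10·19/6
= 2567895 − 285 = 2567610

Σk² = 2567610


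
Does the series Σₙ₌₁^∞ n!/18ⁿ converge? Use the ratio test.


aₙ = n!/18^n
a_{n+1}/aₙ = (n+1)!/18^(n+1) × 18^n/n!
= (n+1)/18
L = lim(n→∞) (n+1)/18 = ∞
L > 1 → series DIVERGES

Diverges (ratio test: L = ∞ > 1)


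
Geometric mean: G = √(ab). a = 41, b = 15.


GM = √(41×15) = √615 = 24.7992

GM = 24.7992


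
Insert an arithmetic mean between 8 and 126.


AM = (8 + 126)/2 = 134/2 = 67

AM = 67


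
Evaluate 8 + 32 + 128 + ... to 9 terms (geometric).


Sₙ = 8×(4^9 - 1)/(4 - 1)
= 8×(262144 - 1)/3
= 8×262143/3
= 699048

S_9 = 699048


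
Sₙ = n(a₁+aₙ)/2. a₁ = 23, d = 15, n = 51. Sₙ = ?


aₙ = 23 + (51-1)×15 = 773
Sₙ = n(a₁+aₙ)/2 = 51×(23+773)/2
= 51×796/2 = 20298

S_51 = 20298


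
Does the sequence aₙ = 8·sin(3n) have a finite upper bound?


For all n, -1 ≤ sin(3n) ≤ 1, so -8 ≤ 8·sin(3n) ≤ 8
Lower bound: -8, Upper bound: 8
The sequence IS bounded

Bounded (-8 ≤ aₙ ≤ 8)


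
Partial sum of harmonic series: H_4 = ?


H_4 = 1/1 + 1/2 + 1/3 + 1/4
= 25/12
≈ 2.0833

H_4 = 25/12 ≈ 2.0833


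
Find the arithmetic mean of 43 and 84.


AM = (43 + 84)/2 = 127/2 = 63.5

AM = 63.5


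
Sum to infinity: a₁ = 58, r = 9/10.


S∞ = a₁/(1-r) = 58/(1 - 9/10)
= 58/(1/10)
= 580

S∞ = 580


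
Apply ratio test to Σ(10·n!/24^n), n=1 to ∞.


aₙ = 10·n!/24^n
a_{n+1}/aₙ = (n+1)!/24^(n+1) × 24^n/n!  (constant 10 cancels)
= (n+1)/24
L = lim(n→∞) (n+1)/24 = ∞
L > 1 → series DIVERGES

Diverges (ratio test: L = ∞ > 1)


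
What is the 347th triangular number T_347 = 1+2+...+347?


n(n+1)/2 = 347×348/2 = 120756/2 = 60378

Σk = 60378


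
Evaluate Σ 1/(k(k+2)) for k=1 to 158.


1/(k(k+2)) = (1/2)·(1/k - 1/(k+2)) (partial fractions)
Telescoping: Σ = (1/2)·(1 + 1/2 - 1/159 - 1/160) = 37841/50880

Sum = 37841/50880


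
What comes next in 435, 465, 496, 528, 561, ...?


Pattern: triangular numbers: n(n+1)/2
Terms: 435, 465, 496, 528, 561
Next term = 595

Next term = 595


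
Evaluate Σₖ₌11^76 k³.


Σₖ₌11^76 k³ = [76·77/2]² − [10·11/2]²
= 8561476 − 3025 = 8558451

Σk³ = 8558451


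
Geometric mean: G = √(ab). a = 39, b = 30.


GM = √(39×30) = √1170 = 34.2053

GM = 34.2053


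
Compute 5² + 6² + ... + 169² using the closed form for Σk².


Σₖ₌5^169 k² = Σₖ₌₁^169 k² − Σₖ₌₁^4 k²
= 169·170·339/6 − 4·5·9/6
= 1623245 − 30 = 1623215

Σk² = 1623215


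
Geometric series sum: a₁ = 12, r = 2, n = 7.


Sₙ = 12×(2^7 - 1)/(2 - 1)
= 12×(128 - 1)/1
= 12×127/1
= 1524

S_7 = 1524


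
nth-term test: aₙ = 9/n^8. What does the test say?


lim(n→∞) 9/n^8 = 0
lim aₙ = 0 → nth-term test is INCONCLUSIVE
(Need other tests; this is actually a convergent p-series with p=8 > 1)

Inconclusive (lim aₙ = 0; need another test)


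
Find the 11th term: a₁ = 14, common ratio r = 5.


aₙ = a₁·r^(n-1)
= 14×5^10
= 14×9765625
= 136718750

a_11 = 136718750


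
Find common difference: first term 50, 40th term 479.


d = (aₙ - a₁)/(n-1)
= (479 - 50)/(40-1)
= 429/39 = 11

d = 11


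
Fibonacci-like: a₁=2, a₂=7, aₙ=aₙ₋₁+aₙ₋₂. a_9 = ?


Computing iteratively: 2, 7, 9, 16, 25, 41, 66, 107, 173
a_9 = 173

a_9 = 173


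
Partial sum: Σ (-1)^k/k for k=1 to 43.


S = -1 + 1/2 - 1/3 + 1/4 - 1/5 + 1/6 - 1/7 + 1/8 ± ...
= -0.7046
(Full series converges to -ln(2) ≈ -0.6931)

S_43 = -0.7046


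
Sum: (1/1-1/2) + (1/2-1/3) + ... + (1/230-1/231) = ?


Telescoping: adjacent terms cancel.
= 1/1 - 1/231
= 1 - 1/231 = 230/231

Sum = 230/231


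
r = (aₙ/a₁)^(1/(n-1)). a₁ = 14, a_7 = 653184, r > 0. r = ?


r^(n-1) = aₙ/a₁
r^6 = 653184/14 = 46656
r = 46656^(1/6)
= ±6; taking r > 0 gives r = 6

r = 6


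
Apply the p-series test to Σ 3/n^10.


p-series test: Σ c/n^p converges if p > 1, diverges if p ≤ 1 (constant c > 0 doesn't affect convergence).
p = 10
10 > 1 → CONVERGES

Converges (p = 10 > 1)


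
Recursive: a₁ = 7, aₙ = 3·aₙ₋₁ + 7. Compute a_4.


Computing step by step:
a_1 = 7
a_2 = 28
a_3 = 91
a_4 = 280


a_4 = 280


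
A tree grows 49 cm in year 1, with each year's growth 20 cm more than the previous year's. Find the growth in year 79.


aₙ = a₁ + (n-1)d
= 49 + (79-1)×20
= 49 + 1560
= 1609

a_79 = 1609


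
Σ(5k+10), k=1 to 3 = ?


Σ(5k+10) = 5·Σk + 10·n
= 5·6 + 10·3
= 30 + 30 = 60

Σ = 60


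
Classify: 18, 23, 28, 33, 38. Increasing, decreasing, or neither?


Differences: 5, 5, 5, 5
All differences > 0 → strictly INCREASING

Monotonically increasing


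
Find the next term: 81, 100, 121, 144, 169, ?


Pattern: perfect squares: n²
Terms: 81, 100, 121, 144, 169
Next term = 196

Next term = 196


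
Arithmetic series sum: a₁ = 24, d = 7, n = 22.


aₙ = 24 + (22-1)×7 = 171
Sₙ = n(a₁+aₙ)/2 = 22×(24+171)/2
= 22×195/2 = 2145

S_22 = 2145


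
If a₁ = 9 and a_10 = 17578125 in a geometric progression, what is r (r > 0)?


r^(n-1) = aₙ/a₁
r^9 = 17578125/9 = 1953125
r = 1953125^(1/9)
= 5

r = 5


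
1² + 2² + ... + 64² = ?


n = 64
n(n+1)(2n+1)/6 = 64×65×129/6
= 536640/6 = 89440

Σk² = 89440


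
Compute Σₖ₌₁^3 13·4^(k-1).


Sₙ = 13×(4^3 - 1)/(4 - 1)
= 13×(64 - 1)/3
= 13×63/3
= 273

S_3 = 273


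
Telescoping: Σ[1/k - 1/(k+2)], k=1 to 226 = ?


Telescoping with gap 2: two head and two tail terms survive.
= (1 + 1/2) - (1/227 + 1/228)
= 3/2 - 1/227 - 1/228 = 77179/51756

Sum = 77179/51756


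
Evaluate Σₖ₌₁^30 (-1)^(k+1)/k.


S = 1 - 1/2 + 1/3 - 1/4 + 1/5 - 1/6 + 1/7 - 1/8 ± ...
= 0.6768
(Full series converges to +ln(2) ≈ +0.6931)

S_30 = 0.6768


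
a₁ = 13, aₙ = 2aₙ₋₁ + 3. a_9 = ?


Computing step by step:
a_1 = 13
a_2 = 29
a_3 = 61
a_4 = 125
a_5 = 253
a_6 = 509
a_7 = 1021
a_8 = 2045
a_9 = 4093


a_9 = 4093


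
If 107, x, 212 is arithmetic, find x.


AM = (107 + 212)/2 = 319/2 = 159.5

AM = 159.5


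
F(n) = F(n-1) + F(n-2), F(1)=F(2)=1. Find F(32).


Fibonacci sequence: 1, 1, 2, 3, 5, 8, 13, 21, 34, 55, 89, ...
F(32) = 2178309

F(32) = 2178309


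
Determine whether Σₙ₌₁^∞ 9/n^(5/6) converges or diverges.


p-series test: Σ c/n^p converges if p > 1, diverges if p ≤ 1 (constant c > 0 doesn't affect convergence).
p = 5/6
5/6 ≤ 1 → DIVERGES

Diverges (p = 5/6 ≤ 1)


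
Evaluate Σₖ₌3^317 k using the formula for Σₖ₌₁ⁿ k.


Σₖ₌3^317 k = Σₖ₌₁^317 k − Σₖ₌₁^2 k
= 317·318/2 − 2·3/2
= 50403 − 3 = 50400

Σk = 50400


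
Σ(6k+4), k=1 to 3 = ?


Σ(6k+4) = 6·Σk + 4·n
= 6·6 + 4·3
= 36 + 12 = 48

Σ = 48


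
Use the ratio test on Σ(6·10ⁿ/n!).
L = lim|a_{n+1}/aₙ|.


aₙ = 6·10^n/n!
a_{n+1}/aₙ = 10^(n+1)/(n+1)! × n!/10^n  (constant 6 cancels)
= 10/(n+1)
L = lim(n→∞) 10/(n+1) = 0
L < 1 → series CONVERGES

Converges (ratio test: L = 0 < 1)


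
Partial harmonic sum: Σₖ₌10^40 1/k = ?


Σₖ₌10^40 1/k = 1/10 + 1/11 + 1/12 + ... + 1/40
= 100584139194439/69388720221600
≈ 1.4496

Sum = 100584139194439/69388720221600 ≈ 1.4496


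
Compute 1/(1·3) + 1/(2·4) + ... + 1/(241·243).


1/(k(k+2)) = (1/2)·(1/k - 1/(k+2)) (partial fractions)
Telescoping: Σ = (1/2)·(1 + 1/2 - 1/242 - 1/243) = 21931/29403

Sum = 21931/29403


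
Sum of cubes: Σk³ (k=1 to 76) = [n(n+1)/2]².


n(n+1)/2 = 76×77/2 = 2926
Σk³ = 2926² = 8561476

Σk³ = 8561476


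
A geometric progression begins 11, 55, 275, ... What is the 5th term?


aₙ = a₁·r^(n-1)
= 11×5^4
= 11×625
= 6875

a_5 = 6875


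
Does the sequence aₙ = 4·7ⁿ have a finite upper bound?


aₙ = 4·7ⁿ → as n→∞, aₙ→∞ (since base 7 > 1)
No finite upper bound exists
The sequence is UNBOUNDED

Unbounded (aₙ → ∞ as n → ∞)


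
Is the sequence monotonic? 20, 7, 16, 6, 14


Differences: -13, 9, -10, 8
Difference at position 2 is +9 (> 0) but position 1 is -13 (< 0) — sequence both rises and falls
→ NOT monotonic

Not monotonic


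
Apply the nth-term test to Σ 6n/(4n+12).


lim(n→∞) 6n/(4n+12) = 6/4 = 3/2  (divide numerator and denominator by n)
lim aₙ = 3/2 ≠ 0 → series DIVERGES

Diverges (lim aₙ = 3/2 ≠ 0)


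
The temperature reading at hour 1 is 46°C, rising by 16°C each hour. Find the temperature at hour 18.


aₙ = a₁ + (n-1)d
= 46 + (18-1)×16
= 46 + 272
= 318

a_18 = 318


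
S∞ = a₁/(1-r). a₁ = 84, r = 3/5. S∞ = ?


S∞ = a₁/(1-r) = 84/(1 - 3/5)
= 84/(2/5)
= 210

S∞ = 210


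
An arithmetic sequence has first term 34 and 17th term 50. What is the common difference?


d = (aₙ - a₁)/(n-1)
= (50 - 34)/(17-1)
= 16/16 = 1

d = 1


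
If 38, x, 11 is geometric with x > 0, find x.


GM = √(38×11) = √418 = 20.445

GM = 20.445


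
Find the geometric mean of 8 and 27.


GM = √(8×27) = √216 = 14.6969

GM = 14.6969


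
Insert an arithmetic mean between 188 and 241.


AM = (188 + 241)/2 = 429/2 = 214.5

AM = 214.5


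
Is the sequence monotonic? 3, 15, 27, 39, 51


Differences: 12, 12, 12, 12
All differences > 0 → strictly INCREASING

Monotonically increasing


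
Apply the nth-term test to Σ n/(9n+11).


lim(n→∞) n/(9n+11) = 1/9 = 1/9  (divide numerator and denominator by n)
lim aₙ = 1/9 ≠ 0 → series DIVERGES

Diverges (lim aₙ = 1/9 ≠ 0)


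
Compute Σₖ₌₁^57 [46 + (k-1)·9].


aₙ = 46 + (57-1)×9 = 550
Sₙ = n(a₁+aₙ)/2 = 57×(46+550)/2
= 57×596/2 = 16986

S_57 = 16986


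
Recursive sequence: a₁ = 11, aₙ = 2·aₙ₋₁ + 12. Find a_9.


Computing step by step:
a_1 = 11
a_2 = 34
a_3 = 80
a_4 = 172
a_5 = 356
a_6 = 724
a_7 = 1460
a_8 = 2932
a_9 = 5876


a_9 = 5876


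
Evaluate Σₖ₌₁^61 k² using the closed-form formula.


n = 61
n(n+1)(2n+1)/6 = 61×62×123/6
= 465186/6 = 77531

Σk² = 77531


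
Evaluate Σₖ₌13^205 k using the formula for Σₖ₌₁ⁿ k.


Σₖ₌13^205 k = Σₖ₌₁^205 k − Σₖ₌₁^12 k
= 205·206/2 − 12·13/2
= 21115 − 78 = 21037

Σk = 21037


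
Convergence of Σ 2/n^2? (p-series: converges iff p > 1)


p-series test: Σ c/n^p converges if p > 1, diverges if p ≤ 1 (constant c > 0 doesn't affect convergence).
p = 2
2 > 1 → CONVERGES

Converges (p = 2 > 1)


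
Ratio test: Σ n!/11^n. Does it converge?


aₙ = n!/11^n
a_{n+1}/aₙ = (n+1)!/11^(n+1) × 11^n/n!
= (n+1)/11
L = lim(n→∞) (n+1)/11 = ∞
L > 1 → series DIVERGES

Diverges (ratio test: L = ∞ > 1)


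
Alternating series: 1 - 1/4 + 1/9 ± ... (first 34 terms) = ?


S = 1 - 1/4 + 1/9 - 1/16 + 1/25 - 1/36 + 1/49 - 1/64 ± ...
= 0.822
(Full series converges to +π²/12 ≈ +0.8225)

S_34 = 0.822


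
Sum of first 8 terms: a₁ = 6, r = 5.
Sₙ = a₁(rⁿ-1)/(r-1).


Sₙ = 6×(5^8 - 1)/(5 - 1)
= 6×(390625 - 1)/4
= 6×390624/4
= 585936

S_8 = 585936


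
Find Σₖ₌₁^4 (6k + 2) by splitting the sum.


Σ(6k+2) = 6·Σk + 2·n
= 6·10 + 2·4
= 60 + 8 = 68

Σ = 68


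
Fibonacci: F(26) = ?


Fibonacci sequence: 1, 1, 2, 3, 5, 8, 13, 21, 34, 55, 89, ...
F(26) = 121393

F(26) = 121393


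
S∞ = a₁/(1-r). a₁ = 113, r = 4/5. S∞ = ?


S∞ = a₁/(1-r) = 113/(1 - 4/5)
= 113/(1/5)
= 565

S∞ = 565


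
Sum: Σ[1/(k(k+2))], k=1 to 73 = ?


1/(k(k+2)) = (1/2)·(1/k - 1/(k+2)) (partial fractions)
Telescoping: Σ = (1/2)·(1 + 1/2 - 1/74 - 1/75) = 2044/2775

Sum = 2044/2775


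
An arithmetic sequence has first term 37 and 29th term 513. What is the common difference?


d = (aₙ - a₁)/(n-1)
= (513 - 37)/(29-1)
= 476/28 = 17

d = 17


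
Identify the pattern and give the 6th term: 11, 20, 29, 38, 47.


Pattern: arithmetic (d=9)
Terms: 11, 20, 29, 38, 47
Next term = 56

Next term = 56


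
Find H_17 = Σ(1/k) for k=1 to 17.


H_17 = 1/1 + 1/2 + 1/3 + ... + 1/17
= 42142223/12252240
≈ 3.4396

H_17 = 42142223/12252240 ≈ 3.4396


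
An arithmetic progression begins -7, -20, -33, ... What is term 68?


aₙ = a₁ + (n-1)d
= -7 + (68-1)×-13
= -7 - 871
= -878

a_68 = -878


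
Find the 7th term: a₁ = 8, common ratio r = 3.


aₙ = a₁·r^(n-1)
= 8×3^6
= 8×729
= 5832

a_7 = 5832


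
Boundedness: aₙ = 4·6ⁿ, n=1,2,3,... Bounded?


aₙ = 4·6ⁿ → as n→∞, aₙ→∞ (since base 6 > 1)
No finite upper bound exists
The sequence is UNBOUNDED

Unbounded (aₙ → ∞ as n → ∞)


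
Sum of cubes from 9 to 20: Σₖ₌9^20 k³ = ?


Σₖ₌9^20 k³ = [20·21/2]² − [8·9/2]²
= 44100 − 1296 = 42804

Σk³ = 42804


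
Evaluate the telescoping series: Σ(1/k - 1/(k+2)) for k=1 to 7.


Telescoping with gap 2: two head and two tail terms survive.
= (1 + 1/2) - (1/8 + 1/9)
= 3/2 - 1/8 - 1/9 = 91/72

Sum = 91/72


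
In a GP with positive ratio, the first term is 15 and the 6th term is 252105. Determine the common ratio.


r^(n-1) = aₙ/a₁
r^5 = 252105/15 = 16807
r = 16807^(1/5)
= 7

r = 7


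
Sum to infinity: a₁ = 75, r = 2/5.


S∞ = a₁/(1-r) = 75/(1 - 2/5)
= 75/(3/5)
= 125

S∞ = 125


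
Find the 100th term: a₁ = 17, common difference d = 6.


aₙ = a₁ + (n-1)d
= 17 + (100-1)×6
= 17 + 594
= 611

a_100 = 611


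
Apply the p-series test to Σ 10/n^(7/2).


p-series test: Σ c/n^p converges if p > 1, diverges if p ≤ 1 (constant c > 0 doesn't affect convergence).
p = 7/2
7/2 > 1 → CONVERGES

Converges (p = 7/2 > 1)


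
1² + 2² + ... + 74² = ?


n = 74
n(n+1)(2n+1)/6 = 74×75×149/6
= 826950/6 = 137825

Σk² = 137825


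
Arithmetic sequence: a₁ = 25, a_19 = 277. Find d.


d = (aₙ - a₁)/(n-1)
= (277 - 25)/(19-1)
= 252/18 = 14

d = 14


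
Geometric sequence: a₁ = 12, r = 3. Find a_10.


aₙ = a₁·r^(n-1)
= 12×3^9
= 12×19683
= 236196

a_10 = 236196


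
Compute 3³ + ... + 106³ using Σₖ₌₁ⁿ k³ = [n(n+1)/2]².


Σₖ₌3^106 k³ = [106·107/2]² − [2·3/2]²
= 32160241 − 9 = 32160232

Σk³ = 32160232


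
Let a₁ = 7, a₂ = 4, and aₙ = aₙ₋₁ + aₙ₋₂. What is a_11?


Computing iteratively: 7, 4, 11, 15, 26, 41, 67, 108, 175, 283, 458
a_11 = 458

a_11 = 458


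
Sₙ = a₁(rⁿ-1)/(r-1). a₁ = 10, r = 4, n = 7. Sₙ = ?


Sₙ = 10×(4^7 - 1)/(4 - 1)
= 10×(16384 - 1)/3
= 10×16383/3
= 54610

S_7 = 54610


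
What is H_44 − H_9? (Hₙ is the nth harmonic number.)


Σₖ₌10^44 1/k = 1/10 + 1/11 + 1/12 + ... + 1/44
= 14541561179784203689/9419588158802421600
≈ 1.5438

Sum = 14541561179784203689/9419588158802421600 ≈ 1.5438


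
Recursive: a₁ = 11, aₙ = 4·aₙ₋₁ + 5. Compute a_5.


Computing step by step:
a_1 = 11
a_2 = 49
a_3 = 201
a_4 = 809
a_5 = 3241


a_5 = 3241


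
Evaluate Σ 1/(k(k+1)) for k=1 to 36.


1/(k(k+1)) = 1/k - 1/(k+1) (partial fractions)
Telescoping: Σ = 1 - 1/37 = 36/37

Sum = 36/37


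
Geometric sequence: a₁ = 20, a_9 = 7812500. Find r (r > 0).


r^(n-1) = aₙ/a₁
r^8 = 7812500/20 = 390625
r = 390625^(1/8)
= ±5; taking r > 0 gives r = 5

r = 5


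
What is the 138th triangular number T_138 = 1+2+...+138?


n(n+1)/2 = 138×139/2 = 19182/2 = 9591

Σk = 9591


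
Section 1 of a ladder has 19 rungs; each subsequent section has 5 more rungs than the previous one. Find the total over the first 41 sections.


aₙ = 19 + (41-1)×5 = 219
Sₙ = n(a₁+aₙ)/2 = 41×(19+219)/2
= 41×238/2 = 4879

S_41 = 4879


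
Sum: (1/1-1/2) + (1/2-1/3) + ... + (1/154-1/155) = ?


Telescoping: adjacent terms cancel.
= 1/1 - 1/155
= 1 - 1/155 = 154/155

Sum = 154/155


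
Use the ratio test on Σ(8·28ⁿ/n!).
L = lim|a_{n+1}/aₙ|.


aₙ = 8·28^n/n!
a_{n+1}/aₙ = 28^(n+1)/(n+1)! × n!/28^n  (constant 8 cancels)
= 28/(n+1)
L = lim(n→∞) 28/(n+1) = 0
L < 1 → series CONVERGES

Converges (ratio test: L = 0 < 1)


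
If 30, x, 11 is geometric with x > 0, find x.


GM = √(30×11) = √330 = 18.1659

GM = 18.1659


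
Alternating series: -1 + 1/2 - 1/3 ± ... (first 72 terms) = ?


S = -1 + 1/2 - 1/3 + 1/4 - 1/5 + 1/6 - 1/7 + 1/8 ± ...
= -0.6863
(Full series converges to -ln(2) ≈ -0.6931)

S_72 = -0.6863


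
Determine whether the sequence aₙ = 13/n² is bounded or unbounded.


a₁ = 13, a₂ = 13/4, a₃ = 13/9, ...
0 < aₙ ≤ 13 for all n ≥ 1
The sequence IS bounded

Bounded (0 < aₙ ≤ 13)


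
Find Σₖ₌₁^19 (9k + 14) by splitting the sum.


Σ(9k+14) = 9·Σk + 14·n
= 9·190 + 14·19
= 1710 + 266 = 1976

Σ = 1976


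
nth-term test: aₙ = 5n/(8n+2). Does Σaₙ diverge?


lim(n→∞) 5n/(8n+2) = 5/8 = 5/8  (divide numerator and denominator by n)
lim aₙ = 5/8 ≠ 0 → series DIVERGES

Diverges (lim aₙ = 5/8 ≠ 0)


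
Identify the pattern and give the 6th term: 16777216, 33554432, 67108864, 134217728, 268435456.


Pattern: powers of 2: 2ⁿ
Terms: 16777216, 33554432, 67108864, 134217728, 268435456
Next term = 536870912

Next term = 536870912


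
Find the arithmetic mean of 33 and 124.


AM = (33 + 124)/2 = 157/2 = 78.5

AM = 78.5


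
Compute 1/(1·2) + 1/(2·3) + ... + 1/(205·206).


1/(k(k+1)) = 1/k - 1/(k+1) (partial fractions)
Telescoping: Σ = 1 - 1/206 = 205/206

Sum = 205/206


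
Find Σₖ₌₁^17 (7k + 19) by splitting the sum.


Σ(7k+19) = 7·Σk + 19·n
= 7·153 + 19·17
= 1071 + 323 = 1394

Σ = 1394


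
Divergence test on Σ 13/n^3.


lim(n→∞) 13/n^3 = 0
lim aₙ = 0 → nth-term test is INCONCLUSIVE
(Need other tests; this is actually a convergent p-series with p=3 > 1)

Inconclusive (lim aₙ = 0; need another test)


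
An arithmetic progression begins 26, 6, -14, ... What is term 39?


aₙ = a₁ + (n-1)d
= 26 + (39-1)×-20
= 26 - 760
= -734

a_39 = -734


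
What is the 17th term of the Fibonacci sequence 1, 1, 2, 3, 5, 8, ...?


Fibonacci sequence: 1, 1, 2, 3, 5, 8, 13, 21, 34, 55, 89, ...
F(17) = 1597

F(17) = 1597


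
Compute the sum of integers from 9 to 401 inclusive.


Σₖ₌9^401 k = Σₖ₌₁^401 k − Σₖ₌₁^8 k
= 401·402/2 − 8·9/2
= 80601 − 36 = 80565

Σk = 80565


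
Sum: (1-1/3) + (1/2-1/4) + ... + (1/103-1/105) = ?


Telescoping with gap 2: two head and two tail terms survive.
= (1 + 1/2) - (1/104 + 1/105)
= 3/2 - 1/104 - 1/105 = 16171/10920

Sum = 16171/10920


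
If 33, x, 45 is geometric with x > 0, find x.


GM = √(33×45) = √1485 = 38.5357

GM = 38.5357


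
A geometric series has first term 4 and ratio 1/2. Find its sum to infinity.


S∞ = a₁/(1-r) = 4/(1 - 1/2)
= 4/(1/2)
= 8

S∞ = 8


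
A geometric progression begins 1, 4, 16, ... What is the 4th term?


aₙ = a₁·r^(n-1)
= 1×4^3
= 1×64
= 64

a_4 = 64


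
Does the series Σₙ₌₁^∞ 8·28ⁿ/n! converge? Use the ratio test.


aₙ = 8·28^n/n!
a_{n+1}/aₙ = 28^(n+1)/(n+1)! × n!/28^n  (constant 8 cancels)
= 28/(n+1)
L = lim(n→∞) 28/(n+1) = 0
L < 1 → series CONVERGES

Converges (ratio test: L = 0 < 1)


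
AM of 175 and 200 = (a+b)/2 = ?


AM = (175 + 200)/2 = 375/2 = 187.5

AM = 187.5


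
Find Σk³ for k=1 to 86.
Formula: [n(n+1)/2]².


n(n+1)/2 = 86×87/2 = 3741
Σk³ = 3741² = 13995081

Σk³ = 13995081


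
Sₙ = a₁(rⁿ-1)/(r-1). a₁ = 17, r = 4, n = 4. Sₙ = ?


Sₙ = 17×(4^4 - 1)/(4 - 1)
= 17×(256 - 1)/3
= 17×255/3
= 1445

S_4 = 1445


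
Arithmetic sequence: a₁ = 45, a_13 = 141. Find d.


d = (aₙ - a₁)/(n-1)
= (141 - 45)/(13-1)
= 96/12 = 8

d = 8


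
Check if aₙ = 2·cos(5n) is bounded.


For all n, -1 ≤ cos(5n) ≤ 1, so -2 ≤ 2·cos(5n) ≤ 2
Lower bound: -2, Upper bound: 2
The sequence IS bounded

Bounded (-2 ≤ aₙ ≤ 2)


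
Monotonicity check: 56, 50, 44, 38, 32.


Differences: -6, -6, -6, -6
All differences < 0 → strictly DECREASING

Monotonically decreasing


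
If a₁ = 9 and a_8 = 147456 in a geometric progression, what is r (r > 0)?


r^(n-1) = aₙ/a₁
r^7 = 147456/9 = 16384
r = 16384^(1/7)
= 4

r = 4


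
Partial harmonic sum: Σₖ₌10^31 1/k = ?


Σₖ₌10^31 1/k = 1/10 + 1/11 + 1/12 + ... + 1/31
= 86517723849247/72201776446800
≈ 1.1983

Sum = 86517723849247/72201776446800 ≈ 1.1983


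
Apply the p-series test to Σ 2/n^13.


p-series test: Σ c/n^p converges if p > 1, diverges if p ≤ 1 (constant c > 0 doesn't affect convergence).
p = 13
13 > 1 → CONVERGES

Converges (p = 13 > 1)


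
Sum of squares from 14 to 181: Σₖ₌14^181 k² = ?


Σₖ₌14^181 k² = Σₖ₌₁^181 k² − Σₖ₌₁^13 k²
= 181·182·363/6 − 13·14·27/6
= 1992991 − 819 = 1992172

Σk² = 1992172


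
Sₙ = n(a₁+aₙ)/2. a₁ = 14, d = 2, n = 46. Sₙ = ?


aₙ = 14 + (46-1)×2 = 104
Sₙ = n(a₁+aₙ)/2 = 46×(14+104)/2
= 46×118/2 = 2714

S_46 = 2714


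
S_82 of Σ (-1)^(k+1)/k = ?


S = 1 - 1/2 + 1/3 - 1/4 + 1/5 - 1/6 + 1/7 - 1/8 ± ...
= 0.6871
(Full series converges to +ln(2) ≈ +0.6931)

S_82 = 0.6871


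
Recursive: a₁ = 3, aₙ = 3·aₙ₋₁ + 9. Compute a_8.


Computing step by step:
a_1 = 3
a_2 = 18
a_3 = 63
a_4 = 198
a_5 = 603
a_6 = 1818
a_7 = 5463
a_8 = 16398


a_8 = 16398


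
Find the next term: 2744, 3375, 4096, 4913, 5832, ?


Pattern: perfect cubes: n³
Terms: 2744, 3375, 4096, 4913, 5832
Next term = 6859

Next term = 6859


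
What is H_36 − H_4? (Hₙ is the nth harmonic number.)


Σₖ₌5^36 1/k = 1/5 + 1/6 + 1/7 + ... + 1/36
= 27452767689709/13127595717600
≈ 2.0912

Sum = 27452767689709/13127595717600 ≈ 2.0912


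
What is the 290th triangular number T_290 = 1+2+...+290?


n(n+1)/2 = 290×291/2 = 84390/2 = 42195

Σk = 42195


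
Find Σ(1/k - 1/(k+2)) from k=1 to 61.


Telescoping with gap 2: two head and two tail terms survive.
= (1 + 1/2) - (1/62 + 1/63)
= 3/2 - 1/62 - 1/63 = 2867/1953

Sum = 2867/1953


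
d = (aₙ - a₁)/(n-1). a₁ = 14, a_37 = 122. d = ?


d = (aₙ - a₁)/(n-1)
= (122 - 14)/(37-1)
= 108/36 = 3

d = 3


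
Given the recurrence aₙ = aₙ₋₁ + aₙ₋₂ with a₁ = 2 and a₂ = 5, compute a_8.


Computing iteratively: 2, 5, 7, 12, 19, 31, 50, 81
a_8 = 81

a_8 = 81


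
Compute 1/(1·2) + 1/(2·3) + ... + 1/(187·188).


1/(k(k+1)) = 1/k - 1/(k+1) (partial fractions)
Telescoping: Σ = 1 - 1/188 = 187/188

Sum = 187/188


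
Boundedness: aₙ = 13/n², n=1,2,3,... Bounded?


a₁ = 13, a₂ = 13/4, a₃ = 13/9, ...
0 < aₙ ≤ 13 for all n ≥ 1
The sequence IS bounded

Bounded (0 < aₙ ≤ 13)


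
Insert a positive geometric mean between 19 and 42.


GM = √(19×42) = √798 = 28.2489

GM = 28.2489


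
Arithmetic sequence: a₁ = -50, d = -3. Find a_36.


aₙ = a₁ + (n-1)d
= -50 + (36-1)×-3
= -50 - 105
= -155

a_36 = -155


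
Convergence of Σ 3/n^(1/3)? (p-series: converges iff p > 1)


p-series test: Σ c/n^p converges if p > 1, diverges if p ≤ 1 (constant c > 0 doesn't affect convergence).
p = 1/3
1/3 ≤ 1 → DIVERGES

Diverges (p = 1/3 ≤ 1)


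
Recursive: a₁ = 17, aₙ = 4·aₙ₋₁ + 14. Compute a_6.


Computing step by step:
a_1 = 17
a_2 = 82
a_3 = 342
a_4 = 1382
a_5 = 5542
a_6 = 22182


a_6 = 22182


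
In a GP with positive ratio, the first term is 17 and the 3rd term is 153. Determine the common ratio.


r^(n-1) = aₙ/a₁
r^2 = 153/17 = 9
r = 9^(1/2)
= ±3; taking r > 0 gives r = 3

r = 3


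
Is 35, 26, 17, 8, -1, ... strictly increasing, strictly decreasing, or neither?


Differences: -9, -9, -9, -9
All differences < 0 → strictly DECREASING

Monotonically decreasing


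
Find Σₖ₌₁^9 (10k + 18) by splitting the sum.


Σ(10k+18) = 10·Σk + 18·n
= 10·45 + 18·9
= 450 + 162 = 612

Σ = 612


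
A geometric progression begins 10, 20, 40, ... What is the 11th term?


aₙ = a₁·r^(n-1)
= 10×2^10
= 10×1024
= 10240

a_11 = 10240


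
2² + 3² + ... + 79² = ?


Σₖ₌2^79 k² = Σₖ₌₁^79 k² − Σₖ₌₁^1 k²
= 79·80·159/6 − 1·2·3/6
= 167480 − 1 = 167479

Σk² = 167479


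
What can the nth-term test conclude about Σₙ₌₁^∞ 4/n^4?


lim(n→∞) 4/n^4 = 0
lim aₙ = 0 → nth-term test is INCONCLUSIVE
(Need other tests; this is actually a convergent p-series with p=4 > 1)

Inconclusive (lim aₙ = 0; need another test)


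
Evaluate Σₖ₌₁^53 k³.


n(n+1)/2 = 53×54/2 = 1431
Σk³ = 1431² = 2047761

Σk³ = 2047761


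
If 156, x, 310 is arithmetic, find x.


AM = (156 + 310)/2 = 466/2 = 233

AM = 233


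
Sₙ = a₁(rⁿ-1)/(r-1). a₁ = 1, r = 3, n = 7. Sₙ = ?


Sₙ = 1×(3^7 - 1)/(3 - 1)
= 1×(2187 - 1)/2
= 1×2186/2
= 1093

S_7 = 1093


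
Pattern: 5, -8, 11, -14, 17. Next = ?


Pattern: alternating sign, magnitude arithmetic (d=3)
Terms: 5, -8, 11, -14, 17
Next term = -20

Next term = -20


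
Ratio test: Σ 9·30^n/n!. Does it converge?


aₙ = 9·30^n/n!
a_{n+1}/aₙ = 30^(n+1)/(n+1)! × n!/30^n  (constant 9 cancels)
= 30/(n+1)
L = lim(n→∞) 30/(n+1) = 0
L < 1 → series CONVERGES

Converges (ratio test: L = 0 < 1)


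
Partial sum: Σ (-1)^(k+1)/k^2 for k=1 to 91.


S = 1 - 1/4 + 1/9 - 1/16 + 1/25 - 1/36 + 1/49 - 1/64 ± ...
= 0.8225
(Full series converges to +π²/12 ≈ +0.8225)

S_91 = 0.8225


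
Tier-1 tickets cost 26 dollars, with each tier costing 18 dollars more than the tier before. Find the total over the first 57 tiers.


aₙ = 26 + (57-1)×18 = 1034
Sₙ = n(a₁+aₙ)/2 = 57×(26+1034)/2
= 57×1060/2 = 30210

S_57 = 30210


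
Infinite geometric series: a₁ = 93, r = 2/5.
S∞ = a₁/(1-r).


S∞ = a₁/(1-r) = 93/(1 - 2/5)
= 93/(3/5)
= 155

S∞ = 155


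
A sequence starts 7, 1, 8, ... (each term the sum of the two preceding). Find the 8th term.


Computing iteratively: 7, 1, 8, 9, 17, 26, 43, 69
a_8 = 69

a_8 = 69


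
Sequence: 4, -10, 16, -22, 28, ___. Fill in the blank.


Pattern: alternating sign, magnitude arithmetic (d=6)
Terms: 4, -10, 16, -22, 28
Next term = -34

Next term = -34


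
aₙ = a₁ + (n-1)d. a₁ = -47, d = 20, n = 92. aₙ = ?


aₙ = a₁ + (n-1)d
= -47 + (92-1)×20
= -47 + 1820
= 1773

a_92 = 1773


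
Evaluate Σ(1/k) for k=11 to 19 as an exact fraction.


Σₖ₌11^19 1/k = 1/11 + 1/12 + 1/13 + 1/14 + 1/15 + 1/16 + 1/17 + 1/18 + 1/19
= 144045379/232792560
≈ 0.6188

Sum = 144045379/232792560 ≈ 0.6188


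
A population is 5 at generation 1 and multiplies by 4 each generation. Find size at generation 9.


aₙ = a₁·r^(n-1)
= 5×4^8
= 5×65536
= 327680

a_9 = 327680


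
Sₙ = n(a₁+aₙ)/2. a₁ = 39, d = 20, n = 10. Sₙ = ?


aₙ = 39 + (10-1)×20 = 219
Sₙ = n(a₁+aₙ)/2 = 10×(39+219)/2
= 10×258/2 = 1290

S_10 = 1290


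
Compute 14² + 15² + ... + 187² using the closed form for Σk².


Σₖ₌14^187 k² = Σₖ₌₁^187 k² − Σₖ₌₁^13 k²
= 187·188·375/6 − 13·14·27/6
= 2197250 − 819 = 2196431

Σk² = 2196431


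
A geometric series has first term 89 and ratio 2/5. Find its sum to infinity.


S∞ = a₁/(1-r) = 89/(1 - 2/5)
= 89/(3/5)
= 445/3

S∞ = 445/3


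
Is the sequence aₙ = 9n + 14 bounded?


aₙ = 9n + 14 → as n→∞, aₙ→∞
No finite upper bound exists
The sequence is UNBOUNDED

Unbounded (aₙ → ∞ as n → ∞)


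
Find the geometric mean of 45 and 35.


GM = √(45×35) = √1575 = 39.6863

GM = 39.6863


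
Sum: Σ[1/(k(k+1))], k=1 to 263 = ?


1/(k(k+1)) = 1/k - 1/(k+1) (partial fractions)
Telescoping: Σ = 1 - 1/264 = 263/264

Sum = 263/264


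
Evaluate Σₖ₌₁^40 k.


n(n+1)/2 = 40×41/2 = 1640/2 = 820

Σk = 820


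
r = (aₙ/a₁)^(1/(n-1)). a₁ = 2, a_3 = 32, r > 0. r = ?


r^(n-1) = aₙ/a₁
r^2 = 32/2 = 16
r = 16^(1/2)
= ±4; taking r > 0 gives r = 4

r = 4


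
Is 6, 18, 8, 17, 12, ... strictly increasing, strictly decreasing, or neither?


Differences: 12, -10, 9, -5
Difference at position 1 is +12 (> 0) but position 2 is -10 (< 0) — sequence both rises and falls
→ NOT monotonic

Not monotonic


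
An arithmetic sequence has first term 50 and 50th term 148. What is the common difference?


d = (aₙ - a₁)/(n-1)
= (148 - 50)/(50-1)
= 98/49 = 2

d = 2


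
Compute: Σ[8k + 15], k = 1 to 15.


Σ(8k+15) = 8·Σk + 15·n
= 8·120 + 15·15
= 960 + 225 = 1185

Σ = 1185


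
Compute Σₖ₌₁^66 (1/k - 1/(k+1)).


Telescoping: adjacent terms cancel.
= 1/1 - 1/67
= 1 - 1/67 = 66/67

Sum = 66/67


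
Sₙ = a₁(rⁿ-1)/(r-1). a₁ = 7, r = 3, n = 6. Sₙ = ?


Sₙ = 7×(3^6 - 1)/(3 - 1)
= 7×(729 - 1)/2
= 7×728/2
= 2548

S_6 = 2548


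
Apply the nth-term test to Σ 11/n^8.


lim(n→∞) 11/n^8 = 0
lim aₙ = 0 → nth-term test is INCONCLUSIVE
(Need other tests; this is actually a convergent p-series with p=8 > 1)

Inconclusive (lim aₙ = 0; need another test)


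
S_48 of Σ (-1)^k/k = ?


S = -1 + 1/2 - 1/3 + 1/4 - 1/5 + 1/6 - 1/7 + 1/8 ± ...
= -0.6828
(Full series converges to -ln(2) ≈ -0.6931)

S_48 = -0.6828


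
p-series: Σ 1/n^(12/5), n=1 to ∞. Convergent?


p-series test: Σ c/n^p converges if p > 1, diverges if p ≤ 1 (constant c > 0 doesn't affect convergence).
p = 12/5
12/5 > 1 → CONVERGES

Converges (p = 12/5 > 1)


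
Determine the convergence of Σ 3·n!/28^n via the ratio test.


aₙ = 3·n!/28^n
a_{n+1}/aₙ = (n+1)!/28^(n+1) × 28^n/n!  (constant 3 cancels)
= (n+1)/28
L = lim(n→∞) (n+1)/28 = ∞
L > 1 → series DIVERGES

Diverges (ratio test: L = ∞ > 1)


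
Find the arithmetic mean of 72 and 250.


AM = (72 + 250)/2 = 322/2 = 161

AM = 161


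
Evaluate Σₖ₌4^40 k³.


Σₖ₌4^40 k³ = [40·41/2]² − [3·4/2]²
= 672400 − 36 = 672364

Σk³ = 672364
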